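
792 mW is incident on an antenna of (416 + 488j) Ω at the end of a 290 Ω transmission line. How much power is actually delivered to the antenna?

P_delivered ≈ 519 mW

|Γ| = |(126 + j488)/(706 + j488)| = 0.587
|Γ|² = 0.345
P_refl = |Γ|²·P_inc = 273 mW, P_del = (1 − |Γ|²)·P_inc = 519 mW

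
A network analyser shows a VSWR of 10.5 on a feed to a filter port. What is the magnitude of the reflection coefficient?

|Γ| ≈ 0.826

|Γ| = (S − 1)/(S + 1) = (10.5 − 1)/(10.5 + 1) = 9.5/11.5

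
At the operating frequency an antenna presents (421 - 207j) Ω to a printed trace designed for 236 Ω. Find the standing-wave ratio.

Γ = (Z_L − Z_0)/(Z_L + Z_0) = (185 − j207)/(657 − j207)
|Γ| = 278/689 = 0.403
VSWR = (1 + |Γ|)/(1 − |Γ|) = 1.4/0.597

VSWR ≈ 2.35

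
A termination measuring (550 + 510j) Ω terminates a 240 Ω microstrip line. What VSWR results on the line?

VSWR ≈ 4.48

Γ = (Z_L − Z_0)/(Z_L + Z_0) = (310 + j510)/(790 + j510)
|Γ| = 597/940 = 0.635
VSWR = (1 + |Γ|)/(1 − |Γ|) = 1.63/0.365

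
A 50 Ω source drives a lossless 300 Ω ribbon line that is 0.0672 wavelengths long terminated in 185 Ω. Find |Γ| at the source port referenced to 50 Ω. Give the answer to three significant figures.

βl = 2π × 0.0672 = 24.2°
tan(βl) = 0.449
Z_in = Z_0·(Z_L + jZ_0·tanβl)/(Z_0 + jZ_L·tanβl) = 206 + j77.6 Ω
Γ_s = (Z_in − Z_s)/(Z_in + Z_s) = (156 + j77.6)/(256 + j77.6), |Γ_s| = 0.652

|Γ| ≈ 0.652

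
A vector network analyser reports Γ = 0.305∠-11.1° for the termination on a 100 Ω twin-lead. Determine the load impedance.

Z_L = Z_0·(1 + Γ)/(1 − Γ) = 100·(1.3 − j0.0587)/(0.701 + j0.0587)

Z_L ≈ 183 − j23.8 Ω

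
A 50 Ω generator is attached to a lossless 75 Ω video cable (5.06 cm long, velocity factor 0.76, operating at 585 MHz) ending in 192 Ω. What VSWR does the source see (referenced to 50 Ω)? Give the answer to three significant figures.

VSWR ≈ 2.78

λ = v/f = 0.76·c / 585 MHz = 0.39 m
βl = 2π·l/λ = 2π × 0.13 = 46.7°
tan(βl) = 1.06
Z_in = Z_0·(Z_L + jZ_0·tanβl)/(Z_0 + jZ_L·tanβl) = 48.7 − j52.7 Ω
Γ_s = (Z_in − Z_s)/(Z_in + Z_s) = (-1.33 − j52.7)/(98.7 − j52.7), |Γ_s| = 0.471
VSWR = (1 + |Γ_s|)/(1 − |Γ_s|)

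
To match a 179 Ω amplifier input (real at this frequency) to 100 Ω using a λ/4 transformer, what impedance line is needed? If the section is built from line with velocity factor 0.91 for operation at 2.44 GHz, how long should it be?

Z_qwt ≈ 134 Ω; length ≈ 2.8 cm

Z_qwt = √(Z_0·R_L) = √(100 × 179) = √17900
λ = 0.91·c/f = 0.112 m, so l = λ/4 = 0.028 m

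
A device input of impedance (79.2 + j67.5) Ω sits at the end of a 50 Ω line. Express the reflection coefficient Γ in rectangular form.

Γ ≈ 0.392 + j0.318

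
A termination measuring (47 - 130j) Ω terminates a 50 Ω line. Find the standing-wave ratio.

VSWR ≈ 9.09

Γ = (Z_L − Z_0)/(Z_L + Z_0) = (-3 − j130)/(97 − j130)
|Γ| = 130/162 = 0.802
VSWR = (1 + |Γ|)/(1 − |Γ|) = 1.8/0.198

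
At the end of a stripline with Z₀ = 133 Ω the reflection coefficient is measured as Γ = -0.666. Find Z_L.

Z_L = Z_0·(1 + Γ)/(1 − Γ) = 133·(0.334)/(1.67)

Z_L ≈ 26.7 Ω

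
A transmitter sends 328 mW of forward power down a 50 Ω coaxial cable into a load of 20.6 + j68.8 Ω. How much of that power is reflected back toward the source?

|Γ| = |(-29.4 + j68.8)/(70.6 + j68.8)| = 0.759
|Γ|² = 0.576
P_refl = |Γ|²·P_inc = 189 mW, P_del = (1 − |Γ|²)·P_inc = 139 mW

P_reflected ≈ 189 mW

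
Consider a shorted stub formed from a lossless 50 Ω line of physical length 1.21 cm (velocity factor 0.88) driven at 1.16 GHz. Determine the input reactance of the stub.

X_in ≈ 17.4 Ω (inductive)

λ = v/f = 0.88·c / 1.16 GHz = 0.228 m
βl = 2π·l/λ = 2π × 0.0532 = 19.1°
tan(βl) = 0.347
For a shorted stub, Z_in = jZ_0·tan(βl)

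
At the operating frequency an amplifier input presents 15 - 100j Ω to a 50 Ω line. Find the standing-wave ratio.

VSWR ≈ 16.9

Γ = (Z_L − Z_0)/(Z_L + Z_0) = (-35 − j100)/(65 − j100)
|Γ| = 106/119 = 0.888
VSWR = (1 + |Γ|)/(1 − |Γ|) = 1.89/0.112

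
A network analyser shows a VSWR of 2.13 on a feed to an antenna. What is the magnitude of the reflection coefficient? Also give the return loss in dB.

|Γ| = (S − 1)/(S + 1) = (2.13 − 1)/(2.13 + 1) = 1.13/3.13
RL = −20·log₁₀|Γ| = −20·log₁₀(0.361)

|Γ| ≈ 0.361; return loss ≈ 8.85 dB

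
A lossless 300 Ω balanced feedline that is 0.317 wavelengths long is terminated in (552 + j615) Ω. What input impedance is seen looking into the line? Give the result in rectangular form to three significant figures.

Z_in ≈ 68.9 + j40.9 Ω

βl = 2π × 0.317 = 114°
tan(βl) = tan(114°) = -2.23
Z_in = Z_0·(Z_L + jZ_0·tanβl)/(Z_0 + jZ_L·tanβl)
     = 300·(552 − j55)/(1670 − j1230)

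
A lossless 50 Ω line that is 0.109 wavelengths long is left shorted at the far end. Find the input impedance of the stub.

Z_in ≈ +j40.8 Ω

βl = 2π × 0.109 = 39.2°
tan(βl) = 0.817
For a shorted stub, Z_in = jZ_0·tan(βl)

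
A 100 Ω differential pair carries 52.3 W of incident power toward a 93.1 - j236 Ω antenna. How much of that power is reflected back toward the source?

P_reflected ≈ 31.4 W

|Γ| = |(-6.9 − j236)/(193.1 − j236)| = 0.774
|Γ|² = 0.599
P_refl = |Γ|²·P_inc = 31.4 W, P_del = (1 − |Γ|²)·P_inc = 20.9 W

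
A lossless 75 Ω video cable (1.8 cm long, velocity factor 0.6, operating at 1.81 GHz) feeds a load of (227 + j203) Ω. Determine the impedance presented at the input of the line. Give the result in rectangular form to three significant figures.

λ = v/f = 0.6·c / 1.81 GHz = 0.0994 m
βl = 2π·l/λ = 2π × 0.181 = 65.2°
tan(βl) = tan(65.2°) = 2.16
Z_in = Z_0·(Z_L + jZ_0·tanβl)/(Z_0 + jZ_L·tanβl)
     = 75·(227 + j365)/(-364 + j490)

Z_in ≈ 19.4 − j49.1 Ω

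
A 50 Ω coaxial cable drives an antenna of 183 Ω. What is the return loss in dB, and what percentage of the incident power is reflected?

RL ≈ 4.87 dB; 32.6% of incident power reflected

Γ = (183 − 50)/(183 + 50) = 0.571
RL = −20·log₁₀(0.571) = 4.87 dB
P_refl/P_inc = |Γ|² = 0.326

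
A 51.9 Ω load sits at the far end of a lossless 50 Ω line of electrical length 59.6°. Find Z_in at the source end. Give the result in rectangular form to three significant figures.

Z_in ≈ 49.1 − j1.6 Ω

tan(βl) = tan(59.6°) = 1.7
Z_in = Z_0·(Z_L + jZ_0·tanβl)/(Z_0 + jZ_L·tanβl)
     = 50·(51.9 + j85.2)/(50 + j88.5)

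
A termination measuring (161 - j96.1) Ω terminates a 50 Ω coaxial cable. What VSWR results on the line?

VSWR ≈ 4.45

Γ = (Z_L − Z_0)/(Z_L + Z_0) = (111 − j96.1)/(211 − j96.1)
|Γ| = 147/232 = 0.633
VSWR = (1 + |Γ|)/(1 − |Γ|) = 1.63/0.367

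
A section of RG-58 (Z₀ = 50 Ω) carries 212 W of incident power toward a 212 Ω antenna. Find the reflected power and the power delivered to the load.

P_reflected ≈ 81.1 W; P_delivered ≈ 131 W

Γ = (212 − 50)/(212 + 50) = 0.618
|Γ|² = 0.382
P_refl = |Γ|²·P_inc = 81.1 W, P_del = (1 − |Γ|²)·P_inc = 131 W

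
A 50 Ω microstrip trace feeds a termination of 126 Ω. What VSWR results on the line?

For a purely resistive load, VSWR = R_L/Z_0 or Z_0/R_L (whichever > 1) = 126/50

VSWR ≈ 2.52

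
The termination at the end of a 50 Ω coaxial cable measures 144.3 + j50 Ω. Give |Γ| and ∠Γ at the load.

Γ ≈ 0.532 ∠ 13.5°

Γ = (Z_L − Z_0)/(Z_L + Z_0) = (94.3 + j50)/(194.3 + j50)
|Γ| = 107/201 = 0.532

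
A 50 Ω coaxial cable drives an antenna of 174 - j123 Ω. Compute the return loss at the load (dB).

RL ≈ 3.31 dB

Γ = (124 − j123)/(224 − j123), |Γ| = 0.683
RL = −20·log₁₀|Γ| = −20·log₁₀(0.683)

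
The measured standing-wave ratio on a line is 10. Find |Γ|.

|Γ| = (S − 1)/(S + 1) = (10 − 1)/(10 + 1) = 9/11

|Γ| ≈ 0.818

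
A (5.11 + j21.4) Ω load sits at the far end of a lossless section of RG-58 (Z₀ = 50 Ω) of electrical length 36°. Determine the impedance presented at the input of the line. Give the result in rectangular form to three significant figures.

Z_in ≈ 16.3 + j82 Ω

tan(βl) = tan(36°) = 0.727
Z_in = Z_0·(Z_L + jZ_0·tanβl)/(Z_0 + jZ_L·tanβl)
     = 50·(5.11 + j57.7)/(34.5 + j3.71)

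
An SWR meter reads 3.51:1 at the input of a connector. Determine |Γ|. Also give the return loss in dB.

|Γ| = (S − 1)/(S + 1) = (3.51 − 1)/(3.51 + 1) = 2.51/4.51
RL = −20·log₁₀|Γ| = −20·log₁₀(0.557)

|Γ| ≈ 0.557; return loss ≈ 5.09 dB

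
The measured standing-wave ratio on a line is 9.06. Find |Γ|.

|Γ| = (S − 1)/(S + 1) = (9.06 − 1)/(9.06 + 1) = 8.06/10.1

|Γ| ≈ 0.801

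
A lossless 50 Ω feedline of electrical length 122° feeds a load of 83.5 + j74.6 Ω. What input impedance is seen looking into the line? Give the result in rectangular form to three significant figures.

tan(βl) = tan(122°) = -1.6
Z_in = Z_0·(Z_L + jZ_0·tanβl)/(Z_0 + jZ_L·tanβl)
     = 50·(83.5 − j5.42)/(169 − j134)

Z_in ≈ 16 + j11 Ω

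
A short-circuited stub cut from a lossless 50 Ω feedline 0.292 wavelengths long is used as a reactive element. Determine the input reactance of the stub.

X_in ≈ -185 Ω (capacitive)

βl = 2π × 0.292 = 105°
tan(βl) = -3.7
For a short-circuited stub, Z_in = jZ_0·tan(βl)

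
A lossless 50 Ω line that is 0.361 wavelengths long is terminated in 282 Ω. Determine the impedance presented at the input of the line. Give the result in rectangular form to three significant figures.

Z_in ≈ 14.8 + j39.7 Ω

βl = 2π × 0.361 = 130°
tan(βl) = tan(130°) = -1.19
Z_in = Z_0·(Z_L + jZ_0·tanβl)/(Z_0 + jZ_L·tanβl)
     = 50·(282 − j59.7)/(50 − j337)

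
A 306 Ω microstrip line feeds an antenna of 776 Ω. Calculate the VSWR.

Γ = (776 − 306)/(776 + 306) = 0.434
VSWR = (1 + 0.434)/(1 − 0.434)

VSWR ≈ 2.54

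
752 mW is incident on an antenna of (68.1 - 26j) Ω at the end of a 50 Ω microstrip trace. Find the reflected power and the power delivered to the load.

P_reflected ≈ 51.6 mW; P_delivered ≈ 700 mW

|Γ| = |(18.1 − j26)/(118.1 − j26)| = 0.262
|Γ|² = 0.0686
P_refl = |Γ|²·P_inc = 51.6 mW, P_del = (1 − |Γ|²)·P_inc = 700 mW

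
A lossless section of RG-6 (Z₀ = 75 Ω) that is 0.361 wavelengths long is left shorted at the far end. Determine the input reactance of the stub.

X_in ≈ -89.5 Ω (capacitive)

βl = 2π × 0.361 = 130°
tan(βl) = -1.19
For a shorted stub, Z_in = jZ_0·tan(βl)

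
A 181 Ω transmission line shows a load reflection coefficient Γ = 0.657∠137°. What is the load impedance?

Z_L ≈ 43 + j67.8 Ω

Z_L = Z_0·(1 + Γ)/(1 − Γ) = 181·(0.52 + j0.448)/(1.48 − j0.448)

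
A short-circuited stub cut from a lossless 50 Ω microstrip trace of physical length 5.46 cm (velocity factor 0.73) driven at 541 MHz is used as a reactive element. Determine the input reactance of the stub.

λ = v/f = 0.73·c / 541 MHz = 0.405 m
βl = 2π·l/λ = 2π × 0.135 = 48.6°
tan(βl) = 1.13
For a short-circuited stub, Z_in = jZ_0·tan(βl)

X_in ≈ 56.6 Ω (inductive)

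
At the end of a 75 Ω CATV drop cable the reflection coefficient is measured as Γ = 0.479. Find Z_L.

Z_L = Z_0·(1 + Γ)/(1 − Γ) = 75·(1.48)/(0.521)

Z_L ≈ 213 Ω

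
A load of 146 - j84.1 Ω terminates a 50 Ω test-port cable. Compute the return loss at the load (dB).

Γ = (96 − j84.1)/(196 − j84.1), |Γ| = 0.598
RL = −20·log₁₀|Γ| = −20·log₁₀(0.598)

RL ≈ 4.46 dB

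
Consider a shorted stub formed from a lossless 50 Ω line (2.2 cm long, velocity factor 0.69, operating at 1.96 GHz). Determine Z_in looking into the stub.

λ = v/f = 0.69·c / 1.96 GHz = 0.106 m
βl = 2π·l/λ = 2π × 0.208 = 75°
tan(βl) = 3.73
For a shorted stub, Z_in = jZ_0·tan(βl)

Z_in ≈ +j186 Ω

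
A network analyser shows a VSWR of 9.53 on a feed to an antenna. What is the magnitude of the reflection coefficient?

|Γ| ≈ 0.81

|Γ| = (S − 1)/(S + 1) = (9.53 − 1)/(9.53 + 1) = 8.53/10.5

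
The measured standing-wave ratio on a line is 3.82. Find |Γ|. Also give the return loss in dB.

|Γ| ≈ 0.585; return loss ≈ 4.66 dB

|Γ| = (S − 1)/(S + 1) = (3.82 − 1)/(3.82 + 1) = 2.82/4.82
RL = −20·log₁₀|Γ| = −20·log₁₀(0.585)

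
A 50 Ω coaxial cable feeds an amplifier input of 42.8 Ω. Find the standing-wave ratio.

VSWR ≈ 1.17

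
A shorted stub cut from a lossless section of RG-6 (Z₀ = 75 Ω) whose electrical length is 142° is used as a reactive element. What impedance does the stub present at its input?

tan(βl) = -0.781
For a shorted stub, Z_in = jZ_0·tan(βl)

Z_in ≈ −j58.6 Ω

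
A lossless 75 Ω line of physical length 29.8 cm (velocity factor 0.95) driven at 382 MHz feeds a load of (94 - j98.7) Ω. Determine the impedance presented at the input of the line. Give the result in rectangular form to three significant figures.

Z_in ≈ 171 + j95.6 Ω

λ = v/f = 0.95·c / 382 MHz = 0.746 m
βl = 2π·l/λ = 2π × 0.399 = 144°
tan(βl) = tan(144°) = -0.732
Z_in = Z_0·(Z_L + jZ_0·tanβl)/(Z_0 + jZ_L·tanβl)
     = 75·(94 − j154)/(2.74 − j68.8)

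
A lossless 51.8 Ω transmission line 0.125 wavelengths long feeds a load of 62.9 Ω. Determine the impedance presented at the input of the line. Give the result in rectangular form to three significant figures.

Z_in ≈ 50.8 − j9.93 Ω

βl = 2π × 0.125 = 45°
tan(βl) = tan(45°) = 1
Z_in = Z_0·(Z_L + jZ_0·tanβl)/(Z_0 + jZ_L·tanβl)
     = 51.8·(62.9 + j51.8)/(51.8 + j62.9)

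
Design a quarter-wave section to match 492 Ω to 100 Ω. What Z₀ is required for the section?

Z_qwt = √(Z_0·R_L) = √(100 × 492) = √49200

Z_qwt ≈ 222 Ω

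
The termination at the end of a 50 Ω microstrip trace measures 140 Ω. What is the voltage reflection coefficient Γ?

Γ = 0.474

Γ = (Z_L − Z_0)/(Z_L + Z_0) = (140 − 50)/(140 + 50) = 90/190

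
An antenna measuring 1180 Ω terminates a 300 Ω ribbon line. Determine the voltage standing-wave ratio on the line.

VSWR ≈ 3.93

For a purely resistive load, VSWR = R_L/Z_0 or Z_0/R_L (whichever > 1) = 1180/300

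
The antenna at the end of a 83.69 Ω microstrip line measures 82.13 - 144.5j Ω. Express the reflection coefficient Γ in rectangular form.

Γ ≈ 0.426 − j0.5

Γ = (Z_L − Z_0)/(Z_L + Z_0) = (-1.56 − j144.5)/(165.8 − j144.5)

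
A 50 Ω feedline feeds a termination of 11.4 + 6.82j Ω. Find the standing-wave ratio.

Γ = (Z_L − Z_0)/(Z_L + Z_0) = (-38.6 + j6.82)/(61.4 + j6.82)
|Γ| = 39.2/61.8 = 0.634
VSWR = (1 + |Γ|)/(1 − |Γ|) = 1.63/0.366

VSWR ≈ 4.47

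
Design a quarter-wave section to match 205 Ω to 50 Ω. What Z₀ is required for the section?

Z_qwt ≈ 101 Ω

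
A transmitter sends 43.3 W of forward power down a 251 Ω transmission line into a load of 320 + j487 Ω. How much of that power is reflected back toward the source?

|Γ| = |(69 + j487)/(571 + j487)| = 0.655
|Γ|² = 0.43
P_refl = |Γ|²·P_inc = 18.6 W, P_del = (1 − |Γ|²)·P_inc = 24.7 W

P_reflected ≈ 18.6 W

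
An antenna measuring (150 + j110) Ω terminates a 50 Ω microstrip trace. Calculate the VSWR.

VSWR ≈ 4.74

Γ = (Z_L − Z_0)/(Z_L + Z_0) = (100 + j110)/(200 + j110)
|Γ| = 149/228 = 0.651
VSWR = (1 + |Γ|)/(1 − |Γ|) = 1.65/0.349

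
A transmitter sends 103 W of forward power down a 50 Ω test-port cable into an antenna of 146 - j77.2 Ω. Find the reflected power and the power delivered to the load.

P_reflected ≈ 35.2 W; P_delivered ≈ 67.8 W

|Γ| = |(96 − j77.2)/(196 − j77.2)| = 0.585
|Γ|² = 0.342
P_refl = |Γ|²·P_inc = 35.2 W, P_del = (1 − |Γ|²)·P_inc = 67.8 W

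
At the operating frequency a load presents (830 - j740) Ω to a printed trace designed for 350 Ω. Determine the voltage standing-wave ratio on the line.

VSWR ≈ 4.45

Γ = (Z_L − Z_0)/(Z_L + Z_0) = (480 − j740)/(1180 − j740)
|Γ| = 882/1390 = 0.633
VSWR = (1 + |Γ|)/(1 − |Γ|) = 1.63/0.367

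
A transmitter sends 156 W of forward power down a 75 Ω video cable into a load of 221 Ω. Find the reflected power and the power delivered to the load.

Γ = (221 − 75)/(221 + 75) = 0.493
|Γ|² = 0.243
P_refl = |Γ|²·P_inc = 38 W, P_del = (1 − |Γ|²)·P_inc = 118 W

P_reflected ≈ 38 W; P_delivered ≈ 118 W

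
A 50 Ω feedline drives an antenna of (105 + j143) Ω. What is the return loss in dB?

Γ = (55 + j143)/(155 + j143), |Γ| = 0.727
RL = −20·log₁₀|Γ| = −20·log₁₀(0.727)

RL ≈ 2.78 dB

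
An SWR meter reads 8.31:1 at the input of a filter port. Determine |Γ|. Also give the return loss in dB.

|Γ| ≈ 0.785; return loss ≈ 2.1 dB

|Γ| = (S − 1)/(S + 1) = (8.31 − 1)/(8.31 + 1) = 7.31/9.31
RL = −20·log₁₀|Γ| = −20·log₁₀(0.785)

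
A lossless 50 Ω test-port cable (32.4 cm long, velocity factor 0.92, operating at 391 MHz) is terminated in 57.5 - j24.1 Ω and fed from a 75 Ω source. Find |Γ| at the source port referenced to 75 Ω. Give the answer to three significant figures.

|Γ| ≈ 0.121

λ = v/f = 0.92·c / 391 MHz = 0.706 m
βl = 2π·l/λ = 2π × 0.459 = 165°
tan(βl) = -0.263
Z_in = Z_0·(Z_L + jZ_0·tanβl)/(Z_0 + jZ_L·tanβl) = 72 − j17.7 Ω
Γ_s = (Z_in − Z_s)/(Z_in + Z_s) = (-2.99 − j17.7)/(147 − j17.7), |Γ_s| = 0.121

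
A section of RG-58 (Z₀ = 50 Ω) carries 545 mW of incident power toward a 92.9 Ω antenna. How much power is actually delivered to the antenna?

Γ = (92.9 − 50)/(92.9 + 50) = 0.3
|Γ|² = 0.0901
P_refl = |Γ|²·P_inc = 49.1 mW, P_del = (1 − |Γ|²)·P_inc = 496 mW

P_delivered ≈ 496 mW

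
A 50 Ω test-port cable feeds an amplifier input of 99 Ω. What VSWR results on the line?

VSWR ≈ 1.98

For a purely resistive load, VSWR = R_L/Z_0 or Z_0/R_L (whichever > 1) = 99/50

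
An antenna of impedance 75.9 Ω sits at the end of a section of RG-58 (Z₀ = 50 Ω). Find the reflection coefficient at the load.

Γ = 0.206

Γ = (Z_L − Z_0)/(Z_L + Z_0) = (75.9 − 50)/(75.9 + 50) = 25.9/125.9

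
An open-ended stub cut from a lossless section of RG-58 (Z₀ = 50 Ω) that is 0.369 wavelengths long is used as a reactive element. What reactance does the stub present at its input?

X_in ≈ 46.4 Ω (inductive)

βl = 2π × 0.369 = 133°
tan(βl) = -1.08
For an open-ended stub, Z_in = −jZ_0·cot(βl) = −jZ_0/tan(βl)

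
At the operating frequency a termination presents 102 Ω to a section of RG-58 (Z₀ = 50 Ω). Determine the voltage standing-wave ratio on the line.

VSWR ≈ 2.04

Γ = (102 − 50)/(102 + 50) = 0.342
VSWR = (1 + 0.342)/(1 − 0.342)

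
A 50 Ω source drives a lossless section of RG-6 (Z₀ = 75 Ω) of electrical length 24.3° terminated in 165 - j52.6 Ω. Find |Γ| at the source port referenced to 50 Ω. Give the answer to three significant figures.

tan(βl) = 0.452
Z_in = Z_0·(Z_L + jZ_0·tanβl)/(Z_0 + jZ_L·tanβl) = 73 − j69.3 Ω
Γ_s = (Z_in − Z_s)/(Z_in + Z_s) = (23 − j69.3)/(123 − j69.3), |Γ_s| = 0.517

|Γ| ≈ 0.517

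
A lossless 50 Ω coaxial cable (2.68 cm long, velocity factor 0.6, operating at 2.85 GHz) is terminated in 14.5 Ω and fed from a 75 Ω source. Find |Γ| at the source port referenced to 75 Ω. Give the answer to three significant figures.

λ = v/f = 0.6·c / 2.85 GHz = 0.0632 m
βl = 2π·l/λ = 2π × 0.424 = 153°
tan(βl) = -0.515
Z_in = Z_0·(Z_L + jZ_0·tanβl)/(Z_0 + jZ_L·tanβl) = 17.9 − j23.1 Ω
Γ_s = (Z_in − Z_s)/(Z_in + Z_s) = (-57.1 − j23.1)/(92.9 − j23.1), |Γ_s| = 0.643

|Γ| ≈ 0.643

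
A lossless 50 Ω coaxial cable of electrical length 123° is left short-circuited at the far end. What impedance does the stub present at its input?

Z_in ≈ −j77 Ω

tan(βl) = -1.54
For a short-circuited stub, Z_in = jZ_0·tan(βl)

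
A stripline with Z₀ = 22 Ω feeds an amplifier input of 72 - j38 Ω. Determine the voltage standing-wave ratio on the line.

VSWR ≈ 4.25

Γ = (Z_L − Z_0)/(Z_L + Z_0) = (50 − j38)/(94 − j38)
|Γ| = 62.8/101 = 0.619
VSWR = (1 + |Γ|)/(1 − |Γ|) = 1.62/0.381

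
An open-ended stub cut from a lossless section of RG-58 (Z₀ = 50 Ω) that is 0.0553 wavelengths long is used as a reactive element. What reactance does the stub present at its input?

X_in ≈ -138 Ω (capacitive)

βl = 2π × 0.0553 = 19.9°
tan(βl) = 0.362
For an open-ended stub, Z_in = −jZ_0·cot(βl) = −jZ_0/tan(βl)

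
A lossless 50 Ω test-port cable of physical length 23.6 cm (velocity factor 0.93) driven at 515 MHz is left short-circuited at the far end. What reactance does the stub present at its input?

λ = v/f = 0.93·c / 515 MHz = 0.542 m
βl = 2π·l/λ = 2π × 0.436 = 157°
tan(βl) = -0.428
For a short-circuited stub, Z_in = jZ_0·tan(βl)

X_in ≈ -21.4 Ω (capacitive)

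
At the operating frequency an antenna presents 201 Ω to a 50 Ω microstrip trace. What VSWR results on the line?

VSWR ≈ 4.02

Γ = (201 − 50)/(201 + 50) = 0.602
VSWR = (1 + 0.602)/(1 − 0.602)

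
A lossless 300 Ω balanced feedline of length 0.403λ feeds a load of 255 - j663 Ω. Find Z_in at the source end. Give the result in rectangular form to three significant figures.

βl = 2π × 0.403 = 145°
tan(βl) = tan(145°) = -0.698
Z_in = Z_0·(Z_L + jZ_0·tanβl)/(Z_0 + jZ_L·tanβl)
     = 300·(255 − j872)/(-163 − j178)

Z_in ≈ 586 + j966 Ω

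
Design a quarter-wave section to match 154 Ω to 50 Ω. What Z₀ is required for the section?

Z_qwt = √(Z_0·R_L) = √(50 × 154) = √7700

Z_qwt ≈ 87.7 Ω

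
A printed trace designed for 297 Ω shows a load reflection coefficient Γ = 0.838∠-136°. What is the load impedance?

Z_L ≈ 30.4 − j119 Ω

Z_L = Z_0·(1 + Γ)/(1 − Γ) = 297·(0.397 − j0.582)/(1.6 + j0.582)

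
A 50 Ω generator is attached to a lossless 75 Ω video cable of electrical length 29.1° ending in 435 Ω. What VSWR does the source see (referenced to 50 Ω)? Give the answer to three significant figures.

VSWR ≈ 7.57

tan(βl) = 0.557
Z_in = Z_0·(Z_L + jZ_0·tanβl)/(Z_0 + jZ_L·tanβl) = 49.9 − j119 Ω
Γ_s = (Z_in − Z_s)/(Z_in + Z_s) = (-0.115 − j119)/(99.9 − j119), |Γ_s| = 0.767
VSWR = (1 + |Γ_s|)/(1 − |Γ_s|)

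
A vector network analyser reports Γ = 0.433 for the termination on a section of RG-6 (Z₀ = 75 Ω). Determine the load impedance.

Z_L ≈ 190 Ω

Z_L = Z_0·(1 + Γ)/(1 − Γ) = 75·(1.43)/(0.567)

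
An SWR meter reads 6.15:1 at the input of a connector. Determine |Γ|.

|Γ| ≈ 0.72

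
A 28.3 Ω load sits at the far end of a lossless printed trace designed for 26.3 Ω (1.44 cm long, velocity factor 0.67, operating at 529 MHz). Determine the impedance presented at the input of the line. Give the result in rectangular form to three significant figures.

λ = v/f = 0.67·c / 529 MHz = 0.38 m
βl = 2π·l/λ = 2π × 0.0379 = 13.6°
tan(βl) = tan(13.6°) = 0.243
Z_in = Z_0·(Z_L + jZ_0·tanβl)/(Z_0 + jZ_L·tanβl)
     = 26.3·(28.3 + j6.38)/(26.3 + j6.87)

Z_in ≈ 28.1 − j0.943 Ω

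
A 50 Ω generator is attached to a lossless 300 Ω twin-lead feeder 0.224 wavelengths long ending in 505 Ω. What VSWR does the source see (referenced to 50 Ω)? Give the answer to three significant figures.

βl = 2π × 0.224 = 80.6°
tan(βl) = 6.07
Z_in = Z_0·(Z_L + jZ_0·tanβl)/(Z_0 + jZ_L·tanβl) = 181 − j31.7 Ω
Γ_s = (Z_in − Z_s)/(Z_in + Z_s) = (131 − j31.7)/(231 − j31.7), |Γ_s| = 0.579
VSWR = (1 + |Γ_s|)/(1 − |Γ_s|)

VSWR ≈ 3.75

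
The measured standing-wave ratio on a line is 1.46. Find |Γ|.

|Γ| ≈ 0.187

|Γ| = (S − 1)/(S + 1) = (1.46 − 1)/(1.46 + 1) = 0.46/2.46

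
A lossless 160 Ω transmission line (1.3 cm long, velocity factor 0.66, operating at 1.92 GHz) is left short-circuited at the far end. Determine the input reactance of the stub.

λ = v/f = 0.66·c / 1.92 GHz = 0.103 m
βl = 2π·l/λ = 2π × 0.126 = 45.4°
tan(βl) = 1.01
For a short-circuited stub, Z_in = jZ_0·tan(βl)

X_in ≈ 162 Ω (inductive)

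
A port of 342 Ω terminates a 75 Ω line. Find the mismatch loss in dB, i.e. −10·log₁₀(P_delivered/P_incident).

Γ = (342 − 75)/(342 + 75) = 0.64
|Γ|² = 0.41, so P_del/P_inc = 1 − |Γ|² = 0.59
ML = −10·log₁₀(1 − |Γ|²)

mismatch loss ≈ 2.29 dB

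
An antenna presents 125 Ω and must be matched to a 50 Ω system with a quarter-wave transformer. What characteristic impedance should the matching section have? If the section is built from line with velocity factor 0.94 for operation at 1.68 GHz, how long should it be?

Z_qwt = √(Z_0·R_L) = √(50 × 125) = √6250
λ = 0.94·c/f = 0.168 m, so l = λ/4 = 0.042 m

Z_qwt ≈ 79.1 Ω; length ≈ 4.2 cm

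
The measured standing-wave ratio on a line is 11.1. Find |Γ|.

|Γ| = (S − 1)/(S + 1) = (11.1 − 1)/(11.1 + 1) = 10.1/12.1

|Γ| ≈ 0.835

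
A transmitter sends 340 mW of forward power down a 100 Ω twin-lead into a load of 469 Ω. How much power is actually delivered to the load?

Γ = (469 − 100)/(469 + 100) = 0.649
|Γ|² = 0.421
P_refl = |Γ|²·P_inc = 143 mW, P_del = (1 − |Γ|²)·P_inc = 197 mW

P_delivered ≈ 197 mW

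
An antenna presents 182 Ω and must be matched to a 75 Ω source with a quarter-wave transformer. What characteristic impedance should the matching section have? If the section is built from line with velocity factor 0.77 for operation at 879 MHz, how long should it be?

Z_qwt ≈ 117 Ω; length ≈ 6.57 cm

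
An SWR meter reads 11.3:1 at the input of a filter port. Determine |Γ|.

|Γ| = (S − 1)/(S + 1) = (11.3 − 1)/(11.3 + 1) = 10.3/12.3

|Γ| ≈ 0.837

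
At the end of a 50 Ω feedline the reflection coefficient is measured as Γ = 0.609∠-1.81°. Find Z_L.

Z_L ≈ 205 − j12.5 Ω

Z_L = Z_0·(1 + Γ)/(1 − Γ) = 50·(1.61 − j0.0192)/(0.391 + j0.0192)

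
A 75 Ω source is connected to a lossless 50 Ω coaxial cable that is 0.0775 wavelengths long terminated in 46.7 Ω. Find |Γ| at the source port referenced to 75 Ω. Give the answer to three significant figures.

|Γ| ≈ 0.22

βl = 2π × 0.0775 = 27.9°
tan(βl) = 0.529
Z_in = Z_0·(Z_L + jZ_0·tanβl)/(Z_0 + jZ_L·tanβl) = 48 + j2.72 Ω
Γ_s = (Z_in − Z_s)/(Z_in + Z_s) = (-27 + j2.72)/(123 + j2.72), |Γ_s| = 0.22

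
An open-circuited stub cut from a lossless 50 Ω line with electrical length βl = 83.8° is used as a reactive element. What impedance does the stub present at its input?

tan(βl) = 9.21
For an open-circuited stub, Z_in = −jZ_0·cot(βl) = −jZ_0/tan(βl)

Z_in ≈ −j5.43 Ω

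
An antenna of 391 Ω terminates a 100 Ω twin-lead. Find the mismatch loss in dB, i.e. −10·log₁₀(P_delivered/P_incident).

mismatch loss ≈ 1.88 dB

Γ = (391 − 100)/(391 + 100) = 0.593
|Γ|² = 0.351, so P_del/P_inc = 1 − |Γ|² = 0.649
ML = −10·log₁₀(1 − |Γ|²)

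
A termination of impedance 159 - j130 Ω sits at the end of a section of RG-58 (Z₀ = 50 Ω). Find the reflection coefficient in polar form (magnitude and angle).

Γ ≈ 0.689 ∠ -18.1°

Γ = (Z_L − Z_0)/(Z_L + Z_0) = (109 − j130)/(209 − j130)
|Γ| = 170/246 = 0.689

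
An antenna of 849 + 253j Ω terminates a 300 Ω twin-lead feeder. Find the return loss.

RL ≈ 5.78 dB

Γ = (549 + j253)/(1149 + j253), |Γ| = 0.514
RL = −20·log₁₀|Γ| = −20·log₁₀(0.514)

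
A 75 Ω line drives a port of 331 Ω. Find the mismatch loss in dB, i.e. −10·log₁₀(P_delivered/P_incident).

Γ = (331 − 75)/(331 + 75) = 0.631
|Γ|² = 0.398, so P_del/P_inc = 1 − |Γ|² = 0.602
ML = −10·log₁₀(1 − |Γ|²)

mismatch loss ≈ 2.2 dB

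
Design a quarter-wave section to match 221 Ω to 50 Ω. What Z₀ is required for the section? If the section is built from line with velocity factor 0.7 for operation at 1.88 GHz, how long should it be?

Z_qwt ≈ 105 Ω; length ≈ 2.79 cm

Z_qwt = √(Z_0·R_L) = √(50 × 221) = √11050
λ = 0.7·c/f = 0.112 m, so l = λ/4 = 0.0279 m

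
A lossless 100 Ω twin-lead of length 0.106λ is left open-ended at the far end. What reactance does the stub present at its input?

βl = 2π × 0.106 = 38.2°
tan(βl) = 0.786
For an open-ended stub, Z_in = −jZ_0·cot(βl) = −jZ_0/tan(βl)

X_in ≈ -127 Ω (capacitive)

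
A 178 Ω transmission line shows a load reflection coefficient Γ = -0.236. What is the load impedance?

Z_L ≈ 110 Ω

Z_L = Z_0·(1 + Γ)/(1 − Γ) = 178·(0.764)/(1.24)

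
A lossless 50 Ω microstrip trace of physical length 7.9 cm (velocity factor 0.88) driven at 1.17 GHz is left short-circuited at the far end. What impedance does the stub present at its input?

Z_in ≈ −j68.7 Ω

λ = v/f = 0.88·c / 1.17 GHz = 0.226 m
βl = 2π·l/λ = 2π × 0.35 = 126°
tan(βl) = -1.37
For a short-circuited stub, Z_in = jZ_0·tan(βl)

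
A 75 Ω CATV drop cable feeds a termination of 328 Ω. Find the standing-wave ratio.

VSWR ≈ 4.37

Γ = (328 − 75)/(328 + 75) = 0.628
VSWR = (1 + 0.628)/(1 − 0.628)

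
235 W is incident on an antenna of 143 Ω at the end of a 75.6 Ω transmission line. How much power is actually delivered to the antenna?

P_delivered ≈ 213 W

Γ = (143 − 75.6)/(143 + 75.6) = 0.308
|Γ|² = 0.0951
P_refl = |Γ|²·P_inc = 22.3 W, P_del = (1 − |Γ|²)·P_inc = 213 W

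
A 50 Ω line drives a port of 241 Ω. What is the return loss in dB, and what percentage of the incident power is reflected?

RL ≈ 3.66 dB; 43.1% of incident power reflected

Γ = (241 − 50)/(241 + 50) = 0.656
RL = −20·log₁₀(0.656) = 3.66 dB
P_refl/P_inc = |Γ|² = 0.431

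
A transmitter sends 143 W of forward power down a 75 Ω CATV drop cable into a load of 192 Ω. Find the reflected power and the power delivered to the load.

P_reflected ≈ 27.5 W; P_delivered ≈ 116 W

Γ = (192 − 75)/(192 + 75) = 0.438
|Γ|² = 0.192
P_refl = |Γ|²·P_inc = 27.5 W, P_del = (1 − |Γ|²)·P_inc = 116 W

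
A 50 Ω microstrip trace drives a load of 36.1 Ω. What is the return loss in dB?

RL ≈ 15.8 dB

Γ = (36.1 − 50)/(36.1 + 50) = -0.161
RL = −20·log₁₀|Γ| = −20·log₁₀(0.161)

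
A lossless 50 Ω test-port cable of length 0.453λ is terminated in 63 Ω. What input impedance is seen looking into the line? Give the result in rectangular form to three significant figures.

βl = 2π × 0.453 = 163°
tan(βl) = tan(163°) = -0.304
Z_in = Z_0·(Z_L + jZ_0·tanβl)/(Z_0 + jZ_L·tanβl)
     = 50·(63 − j15.2)/(50 − j19.2)

Z_in ≈ 60 + j7.79 Ω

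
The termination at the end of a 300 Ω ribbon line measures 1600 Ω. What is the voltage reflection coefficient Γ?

Γ = 0.684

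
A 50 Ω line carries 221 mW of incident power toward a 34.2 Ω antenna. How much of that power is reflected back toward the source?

P_reflected ≈ 7.78 mW

Γ = (34.2 − 50)/(34.2 + 50) = -0.188
|Γ|² = 0.0352
P_refl = |Γ|²·P_inc = 7.78 mW, P_del = (1 − |Γ|²)·P_inc = 213 mW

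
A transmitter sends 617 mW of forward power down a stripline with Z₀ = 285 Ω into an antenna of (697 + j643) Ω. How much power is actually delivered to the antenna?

|Γ| = |(412 + j643)/(982 + j643)| = 0.651
|Γ|² = 0.423
P_refl = |Γ|²·P_inc = 261 mW, P_del = (1 − |Γ|²)·P_inc = 356 mW

P_delivered ≈ 356 mW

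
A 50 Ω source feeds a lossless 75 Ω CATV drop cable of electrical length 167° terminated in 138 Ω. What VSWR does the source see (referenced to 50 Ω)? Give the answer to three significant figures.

VSWR ≈ 2.7

tan(βl) = -0.231
Z_in = Z_0·(Z_L + jZ_0·tanβl)/(Z_0 + jZ_L·tanβl) = 123 + j35 Ω
Γ_s = (Z_in − Z_s)/(Z_in + Z_s) = (73.1 + j35)/(173 + j35), |Γ_s| = 0.459
VSWR = (1 + |Γ_s|)/(1 − |Γ_s|)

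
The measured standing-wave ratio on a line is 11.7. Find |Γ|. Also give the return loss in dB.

|Γ| ≈ 0.843; return loss ≈ 1.49 dB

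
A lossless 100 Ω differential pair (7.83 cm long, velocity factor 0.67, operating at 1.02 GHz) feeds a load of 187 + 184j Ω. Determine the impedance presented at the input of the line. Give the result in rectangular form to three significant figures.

λ = v/f = 0.67·c / 1.02 GHz = 0.197 m
βl = 2π·l/λ = 2π × 0.397 = 143°
tan(βl) = tan(143°) = -0.752
Z_in = Z_0·(Z_L + jZ_0·tanβl)/(Z_0 + jZ_L·tanβl)
     = 100·(187 + j109)/(238 − j141)

Z_in ≈ 38.2 + j68.2 Ω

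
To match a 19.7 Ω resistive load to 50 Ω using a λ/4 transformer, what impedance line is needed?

Z_qwt ≈ 31.4 Ω

Z_qwt = √(Z_0·R_L) = √(50 × 19.7) = √985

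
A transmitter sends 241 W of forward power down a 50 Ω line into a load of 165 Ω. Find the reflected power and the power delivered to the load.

P_reflected ≈ 69 W; P_delivered ≈ 172 W

Γ = (165 − 50)/(165 + 50) = 0.535
|Γ|² = 0.286
P_refl = |Γ|²·P_inc = 69 W, P_del = (1 − |Γ|²)·P_inc = 172 W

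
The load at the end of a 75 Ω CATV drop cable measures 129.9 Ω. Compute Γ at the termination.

Γ = 0.268

Γ = (Z_L − Z_0)/(Z_L + Z_0) = (129.9 − 75)/(129.9 + 75) = 54.9/204.9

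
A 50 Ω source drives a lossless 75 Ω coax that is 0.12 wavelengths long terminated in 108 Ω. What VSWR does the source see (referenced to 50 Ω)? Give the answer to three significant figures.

βl = 2π × 0.12 = 43.2°
tan(βl) = 0.939
Z_in = Z_0·(Z_L + jZ_0·tanβl)/(Z_0 + jZ_L·tanβl) = 71.9 − j26.7 Ω
Γ_s = (Z_in − Z_s)/(Z_in + Z_s) = (21.9 − j26.7)/(122 − j26.7), |Γ_s| = 0.277
VSWR = (1 + |Γ_s|)/(1 − |Γ_s|)

VSWR ≈ 1.77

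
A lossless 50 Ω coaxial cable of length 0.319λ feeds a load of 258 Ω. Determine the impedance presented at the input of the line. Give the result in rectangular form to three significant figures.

Z_in ≈ 11.7 + j22.1 Ω

βl = 2π × 0.319 = 115°
tan(βl) = tan(115°) = -2.16
Z_in = Z_0·(Z_L + jZ_0·tanβl)/(Z_0 + jZ_L·tanβl)
     = 50·(258 − j108)/(50 − j557)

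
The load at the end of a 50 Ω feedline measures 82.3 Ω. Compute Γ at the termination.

Γ = (Z_L − Z_0)/(Z_L + Z_0) = (82.3 − 50)/(82.3 + 50) = 32.3/132.3

Γ = 0.244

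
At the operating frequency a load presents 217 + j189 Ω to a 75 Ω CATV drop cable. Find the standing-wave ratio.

VSWR ≈ 5.24

Γ = (Z_L − Z_0)/(Z_L + Z_0) = (142 + j189)/(292 + j189)
|Γ| = 236/348 = 0.68
VSWR = (1 + |Γ|)/(1 − |Γ|) = 1.68/0.32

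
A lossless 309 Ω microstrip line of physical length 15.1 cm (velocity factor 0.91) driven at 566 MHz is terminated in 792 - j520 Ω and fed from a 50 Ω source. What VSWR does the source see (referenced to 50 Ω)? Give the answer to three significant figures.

λ = v/f = 0.91·c / 566 MHz = 0.482 m
βl = 2π·l/λ = 2π × 0.313 = 113°
tan(βl) = -2.39
Z_in = Z_0·(Z_L + jZ_0·tanβl)/(Z_0 + jZ_L·tanβl) = 114 + j185 Ω
Γ_s = (Z_in − Z_s)/(Z_in + Z_s) = (63.9 + j185)/(164 + j185), |Γ_s| = 0.793
VSWR = (1 + |Γ_s|)/(1 − |Γ_s|)

VSWR ≈ 8.64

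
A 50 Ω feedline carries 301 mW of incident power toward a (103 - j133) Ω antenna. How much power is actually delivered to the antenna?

P_delivered ≈ 151 mW

|Γ| = |(53 − j133)/(153 − j133)| = 0.706
|Γ|² = 0.499
P_refl = |Γ|²·P_inc = 150 mW, P_del = (1 − |Γ|²)·P_inc = 151 mW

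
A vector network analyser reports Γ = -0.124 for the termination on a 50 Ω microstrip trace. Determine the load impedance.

Z_L ≈ 39 Ω

Z_L = Z_0·(1 + Γ)/(1 − Γ) = 50·(0.876)/(1.12)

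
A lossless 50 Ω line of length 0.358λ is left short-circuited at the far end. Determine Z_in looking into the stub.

Z_in ≈ −j62 Ω

βl = 2π × 0.358 = 129°
tan(βl) = -1.24
For a short-circuited stub, Z_in = jZ_0·tan(βl)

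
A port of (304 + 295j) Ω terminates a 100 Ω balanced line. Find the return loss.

RL ≈ 2.89 dB

Γ = (204 + j295)/(404 + j295), |Γ| = 0.717
RL = −20·log₁₀|Γ| = −20·log₁₀(0.717)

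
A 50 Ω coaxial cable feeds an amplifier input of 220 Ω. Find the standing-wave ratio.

Γ = (220 − 50)/(220 + 50) = 0.63
VSWR = (1 + 0.63)/(1 − 0.63)

VSWR ≈ 4.4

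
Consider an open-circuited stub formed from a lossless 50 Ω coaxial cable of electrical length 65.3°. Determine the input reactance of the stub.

tan(βl) = 2.17
For an open-circuited stub, Z_in = −jZ_0·cot(βl) = −jZ_0/tan(βl)

X_in ≈ -23 Ω (capacitive)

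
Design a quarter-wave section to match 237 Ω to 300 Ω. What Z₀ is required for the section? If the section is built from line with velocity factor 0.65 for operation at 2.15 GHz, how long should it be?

Z_qwt ≈ 267 Ω; length ≈ 2.27 cm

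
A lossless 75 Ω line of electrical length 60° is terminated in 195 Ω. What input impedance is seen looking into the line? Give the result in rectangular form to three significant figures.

tan(βl) = tan(60°) = 1.73
Z_in = Z_0·(Z_L + jZ_0·tanβl)/(Z_0 + jZ_L·tanβl)
     = 75·(195 + j130)/(75 + j338)

Z_in ≈ 36.7 − j35.2 Ω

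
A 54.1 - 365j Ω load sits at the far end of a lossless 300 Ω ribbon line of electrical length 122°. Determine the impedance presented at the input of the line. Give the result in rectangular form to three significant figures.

Z_in ≈ 197 + j832 Ω

tan(βl) = tan(122°) = -1.6
Z_in = Z_0·(Z_L + jZ_0·tanβl)/(Z_0 + jZ_L·tanβl)
     = 300·(54.1 − j845)/(-284 − j86.6)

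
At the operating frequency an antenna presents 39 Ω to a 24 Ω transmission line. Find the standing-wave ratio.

VSWR ≈ 1.63

For a purely resistive load, VSWR = R_L/Z_0 or Z_0/R_L (whichever > 1) = 39/24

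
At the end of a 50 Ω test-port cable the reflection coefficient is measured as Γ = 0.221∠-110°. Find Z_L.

Z_L ≈ 39.6 − j17.3 Ω

Z_L = Z_0·(1 + Γ)/(1 − Γ) = 50·(0.924 − j0.208)/(1.08 + j0.208)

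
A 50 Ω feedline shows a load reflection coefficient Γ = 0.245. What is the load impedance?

Z_L = Z_0·(1 + Γ)/(1 − Γ) = 50·(1.25)/(0.755)

Z_L ≈ 82.5 Ω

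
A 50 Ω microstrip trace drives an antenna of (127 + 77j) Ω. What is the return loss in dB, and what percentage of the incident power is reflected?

Γ = (77 + j77)/(177 + j77), |Γ| = 0.564
RL = −20·log₁₀(0.564) = 4.97 dB
P_refl/P_inc = |Γ|² = 0.318

RL ≈ 4.97 dB; 31.8% of incident power reflected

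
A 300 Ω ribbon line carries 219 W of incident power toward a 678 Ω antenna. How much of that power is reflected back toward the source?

Γ = (678 − 300)/(678 + 300) = 0.387
|Γ|² = 0.149
P_refl = |Γ|²·P_inc = 32.7 W, P_del = (1 − |Γ|²)·P_inc = 186 W

P_reflected ≈ 32.7 W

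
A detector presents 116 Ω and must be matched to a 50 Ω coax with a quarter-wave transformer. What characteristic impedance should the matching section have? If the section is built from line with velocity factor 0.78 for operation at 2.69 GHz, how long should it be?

Z_qwt = √(Z_0·R_L) = √(50 × 116) = √5800
λ = 0.78·c/f = 0.087 m, so l = λ/4 = 0.0217 m

Z_qwt ≈ 76.2 Ω; length ≈ 2.17 cm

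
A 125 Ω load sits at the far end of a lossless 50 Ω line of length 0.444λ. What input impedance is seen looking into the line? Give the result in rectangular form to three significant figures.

βl = 2π × 0.444 = 160°
tan(βl) = tan(160°) = -0.367
Z_in = Z_0·(Z_L + jZ_0·tanβl)/(Z_0 + jZ_L·tanβl)
     = 50·(125 − j18.4)/(50 − j45.9)

Z_in ≈ 77 + j52.3 Ω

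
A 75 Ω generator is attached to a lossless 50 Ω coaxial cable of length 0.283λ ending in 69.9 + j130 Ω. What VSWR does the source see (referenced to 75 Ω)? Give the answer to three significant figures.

VSWR ≈ 10.2

βl = 2π × 0.283 = 102°
tan(βl) = -4.75
Z_in = Z_0·(Z_L + jZ_0·tanβl)/(Z_0 + jZ_L·tanβl) = 7.41 − j4.37 Ω
Γ_s = (Z_in − Z_s)/(Z_in + Z_s) = (-67.6 − j4.37)/(82.4 − j4.37), |Γ_s| = 0.821
VSWR = (1 + |Γ_s|)/(1 − |Γ_s|)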